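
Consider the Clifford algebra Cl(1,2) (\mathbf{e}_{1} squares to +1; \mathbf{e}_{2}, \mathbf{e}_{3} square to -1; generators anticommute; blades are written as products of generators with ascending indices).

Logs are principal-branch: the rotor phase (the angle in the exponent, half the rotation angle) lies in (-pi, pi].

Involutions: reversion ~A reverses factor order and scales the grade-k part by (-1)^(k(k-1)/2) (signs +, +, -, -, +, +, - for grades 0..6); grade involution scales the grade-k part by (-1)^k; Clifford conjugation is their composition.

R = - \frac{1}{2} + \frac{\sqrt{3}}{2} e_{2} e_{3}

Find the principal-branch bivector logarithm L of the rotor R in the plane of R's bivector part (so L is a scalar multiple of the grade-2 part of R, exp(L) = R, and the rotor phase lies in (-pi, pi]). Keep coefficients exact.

The scalar part of R is - \frac{1}{2}, which pins the rotor phase on the principal branch; dividing the bivector part by the sine of that phase recovers the unit plane, and L is the phase times that plane.
Concretely: cos(phase) = - \frac{1}{2} gives phase = ±\frac{2 \pi}{3}, and since phase/sin(phase) is even the sign is immaterial: L = (phase/sin(phase)) * <R>_2 = (\frac{4 \sqrt{3} \pi}{9}) * <R>_2.
Answer: \frac{2 \pi}{3} e_{2} e_{3}


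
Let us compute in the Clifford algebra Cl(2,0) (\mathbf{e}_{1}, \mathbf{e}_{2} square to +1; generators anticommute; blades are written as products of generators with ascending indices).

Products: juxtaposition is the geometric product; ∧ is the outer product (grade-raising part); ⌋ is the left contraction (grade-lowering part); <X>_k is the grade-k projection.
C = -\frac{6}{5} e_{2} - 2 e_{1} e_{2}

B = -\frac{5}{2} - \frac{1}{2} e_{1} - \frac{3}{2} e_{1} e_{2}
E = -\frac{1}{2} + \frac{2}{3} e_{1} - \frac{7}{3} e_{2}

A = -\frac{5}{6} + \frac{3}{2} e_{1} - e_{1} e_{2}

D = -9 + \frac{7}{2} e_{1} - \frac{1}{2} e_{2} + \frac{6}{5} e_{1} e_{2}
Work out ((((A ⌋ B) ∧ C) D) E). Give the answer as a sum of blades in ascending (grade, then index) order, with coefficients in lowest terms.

step 1: -\frac{1}{6} + \frac{5}{12} e_{1} - \frac{9}{4} e_{2} + \frac{5}{4} e_{1} e_{2}
step 2: \frac{1}{5} e_{2} - \frac{1}{6} e_{1} e_{2}
step 3: \frac{1}{10} - \frac{47}{300} e_{1} - \frac{73}{60} e_{2} + \frac{4}{5} e_{1} e_{2}
step 4: \frac{604}{225} - \frac{1033}{600} e_{1} - \frac{19}{120} e_{2} + \frac{233}{300} e_{1} e_{2}
Answer: \frac{604}{225} - \frac{1033}{600} e_{1} - \frac{19}{120} e_{2} + \frac{233}{300} e_{1} e_{2}


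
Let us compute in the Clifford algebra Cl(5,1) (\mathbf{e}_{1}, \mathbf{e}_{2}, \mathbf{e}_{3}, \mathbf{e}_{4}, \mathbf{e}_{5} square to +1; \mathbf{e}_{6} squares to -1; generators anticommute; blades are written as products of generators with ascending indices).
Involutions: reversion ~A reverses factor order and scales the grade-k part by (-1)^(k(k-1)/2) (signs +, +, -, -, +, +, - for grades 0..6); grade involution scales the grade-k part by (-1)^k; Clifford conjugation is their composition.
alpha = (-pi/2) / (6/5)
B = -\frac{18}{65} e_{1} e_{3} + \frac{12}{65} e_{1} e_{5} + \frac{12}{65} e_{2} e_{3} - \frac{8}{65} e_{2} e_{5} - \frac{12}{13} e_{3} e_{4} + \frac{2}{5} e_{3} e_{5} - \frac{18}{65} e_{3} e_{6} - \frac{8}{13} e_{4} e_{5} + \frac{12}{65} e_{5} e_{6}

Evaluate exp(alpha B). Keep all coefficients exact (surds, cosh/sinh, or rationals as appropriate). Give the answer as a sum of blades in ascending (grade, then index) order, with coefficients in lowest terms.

B^2 term by term: the squares give (-\frac{18}{65})^2*(e_{1} e_{3})^2 + (\frac{12}{65})^2*(e_{1} e_{5})^2 + (\frac{12}{65})^2*(e_{2} e_{3})^2 + (-\frac{8}{65})^2*(e_{2} e_{5})^2 + (-\frac{12}{13})^2*(e_{3} e_{4})^2 + (\frac{2}{5})^2*(e_{3} e_{5})^2 + (-\frac{18}{65})^2*(e_{3} e_{6})^2 + (-\frac{8}{13})^2*(e_{4} e_{5})^2 + (\frac{12}{65})^2*(e_{5} e_{6})^2 = \frac{324}{4225}*(-1) + \frac{144}{4225}*(-1) + \frac{144}{4225}*(-1) + \frac{64}{4225}*(-1) + \frac{144}{169}*(-1) + \frac{4}{25}*(-1) + \frac{324}{4225}*(+1) + \frac{64}{169}*(-1) + \frac{144}{4225}*(+1) = -\frac{36}{25} (each basis 2-blade squares to minus the product of its generators' squares); cross terms between blades sharing an index anticommute and cancel; the commuting (index-disjoint) pairs give grade-4 terms 2*c*c'*(blade product), which cancel blade by blade — e_{1} e_{2} e_{3} e_{5}: -\frac{288}{4225} + \frac{288}{4225} = 0; e_{1} e_{3} e_{4} e_{5}: \frac{288}{845} - \frac{288}{845} = 0; e_{1} e_{3} e_{5} e_{6}: -\frac{432}{4225} + \frac{432}{4225} = 0; e_{2} e_{3} e_{4} e_{5}: -\frac{192}{845} + \frac{192}{845} = 0; e_{2} e_{3} e_{5} e_{6}: \frac{288}{4225} - \frac{288}{4225} = 0; e_{3} e_{4} e_{5} e_{6}: -\frac{288}{845} + \frac{288}{845} = 0 — confirming B is simple. So B^2 = -\frac{36}{25}.
B^2 = -\frac{36}{25} — since the square is negative, the closed form is circular: l = \frac{6}{5}, alpha*l = - \frac{\pi}{2}, so exp(alpha B) = cos(- \frac{\pi}{2}) + (sin(- \frac{\pi}{2})/(\frac{6}{5}))*B = 0 + (- \frac{5}{6})*B.
Answer: \frac{3}{13} e_{1} e_{3} - \frac{2}{13} e_{1} e_{5} - \frac{2}{13} e_{2} e_{3} + \frac{4}{39} e_{2} e_{5} + \frac{10}{13} e_{3} e_{4} - \frac{1}{3} e_{3} e_{5} + \frac{3}{13} e_{3} e_{6} + \frac{20}{39} e_{4} e_{5} - \frac{2}{13} e_{5} e_{6}


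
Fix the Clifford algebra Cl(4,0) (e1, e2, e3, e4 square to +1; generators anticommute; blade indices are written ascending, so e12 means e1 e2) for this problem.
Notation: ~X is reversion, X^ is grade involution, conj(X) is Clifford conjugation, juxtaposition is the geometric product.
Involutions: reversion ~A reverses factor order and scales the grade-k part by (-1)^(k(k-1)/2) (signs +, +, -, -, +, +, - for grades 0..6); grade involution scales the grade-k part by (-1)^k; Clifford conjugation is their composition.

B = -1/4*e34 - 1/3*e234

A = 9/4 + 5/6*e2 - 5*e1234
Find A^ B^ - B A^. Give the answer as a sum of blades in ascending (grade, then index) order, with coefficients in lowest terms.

first term: 5/3*e1 - 5/4*e12 - 121/144*e34 + 23/24*e234
second term: 5/3*e1 - 5/4*e12 - 41/144*e34 - 13/24*e234
Answer: -5/9*e34 + 3/2*e234


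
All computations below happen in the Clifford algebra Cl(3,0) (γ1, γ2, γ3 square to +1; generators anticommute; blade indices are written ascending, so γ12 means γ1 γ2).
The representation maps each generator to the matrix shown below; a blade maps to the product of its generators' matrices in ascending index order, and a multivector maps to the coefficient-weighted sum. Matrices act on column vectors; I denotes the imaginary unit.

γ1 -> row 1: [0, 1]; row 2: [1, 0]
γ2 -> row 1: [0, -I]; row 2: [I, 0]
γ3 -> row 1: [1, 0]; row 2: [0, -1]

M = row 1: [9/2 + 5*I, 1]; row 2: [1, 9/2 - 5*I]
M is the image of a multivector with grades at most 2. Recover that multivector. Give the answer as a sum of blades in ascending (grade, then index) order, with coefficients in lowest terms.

Method: 1, rho(γ1), rho(γ2), rho(γ3) form a trace-orthogonal basis of the 2x2 complex matrices (tr(X Y) = 2 if X = Y, else 0), so M = m0*1 + m1*rho(γ1) + m2*rho(γ2) + m3*rho(γ3) with m0 = tr(M)/2 = 9/2, m1 = tr(M rho(γ1))/2 = 1, m2 = tr(M rho(γ2))/2 = 0, m3 = tr(M rho(γ3))/2 = 5*I.
Multiplying table entries, the bivector images are rho(γ12) = I*rho(γ3), rho(γ13) = -I*rho(γ2), rho(γ23) = I*rho(γ1); with real blade coefficients the real parts of m0..m3 are the coefficients of 1, γ1, γ2, γ3 and the imaginary parts give the bivectors (γ23: Im m1, γ13: -Im m2, γ12: Im m3).
Answer: 9/2 + γ1 + 5*γ12


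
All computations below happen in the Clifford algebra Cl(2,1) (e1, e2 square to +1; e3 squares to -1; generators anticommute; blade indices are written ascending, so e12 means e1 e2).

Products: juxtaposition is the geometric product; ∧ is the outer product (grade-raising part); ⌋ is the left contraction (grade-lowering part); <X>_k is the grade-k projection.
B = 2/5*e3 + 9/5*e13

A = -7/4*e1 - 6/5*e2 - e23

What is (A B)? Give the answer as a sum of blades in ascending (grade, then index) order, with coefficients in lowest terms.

step 1: 2/5*e2 - 63/20*e3 + 9/5*e12 - 7/10*e13 - 12/25*e23 + 54/25*e123
Answer: 2/5*e2 - 63/20*e3 + 9/5*e12 - 7/10*e13 - 12/25*e23 + 54/25*e123


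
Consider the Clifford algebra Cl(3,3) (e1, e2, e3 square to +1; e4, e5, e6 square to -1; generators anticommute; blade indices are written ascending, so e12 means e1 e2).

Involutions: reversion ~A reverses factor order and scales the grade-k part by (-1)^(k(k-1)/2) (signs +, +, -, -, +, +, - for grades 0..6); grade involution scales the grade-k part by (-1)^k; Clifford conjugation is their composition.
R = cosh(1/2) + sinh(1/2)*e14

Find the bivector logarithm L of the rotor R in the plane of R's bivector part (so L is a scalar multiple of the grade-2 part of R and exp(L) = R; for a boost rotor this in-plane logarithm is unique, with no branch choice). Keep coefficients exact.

The scalar part of R is cosh(1/2), giving the rapidity magnitude (cosh is even); the bivector part supplies orientation, its quotient by sinh of the rapidity is the plane, and L = rapidity * plane — unique in that plane, since flipping both signs leaves L unchanged.
Concretely: cosh(rapidity) = cosh(1/2) gives rapidity = ±1/2, and since rapidity/sinh(rapidity) is even the sign is immaterial: L = (rapidity/sinh(rapidity)) * <R>_2 = (1/(2*sinh(1/2))) * <R>_2.
Answer: 1/2*e14


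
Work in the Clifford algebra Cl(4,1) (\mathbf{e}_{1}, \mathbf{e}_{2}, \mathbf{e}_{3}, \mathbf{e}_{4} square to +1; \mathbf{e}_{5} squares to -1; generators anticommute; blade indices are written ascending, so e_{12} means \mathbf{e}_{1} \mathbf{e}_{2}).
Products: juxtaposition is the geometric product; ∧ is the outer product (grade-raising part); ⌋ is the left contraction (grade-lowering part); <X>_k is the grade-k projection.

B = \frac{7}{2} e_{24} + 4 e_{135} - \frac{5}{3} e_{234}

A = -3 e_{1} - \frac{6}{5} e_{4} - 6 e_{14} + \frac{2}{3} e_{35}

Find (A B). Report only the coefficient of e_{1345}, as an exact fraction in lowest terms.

step 1: \frac{8}{3} e_{1} + \frac{21}{5} e_{2} + 21 e_{12} + 2 e_{23} - 12 e_{35} + 10 e_{123} - \frac{21}{2} e_{124} - \frac{10}{9} e_{245} - 24 e_{345} + 5 e_{1234} - \frac{24}{5} e_{1345} - \frac{7}{3} e_{2345}
Answer: -\frac{24}{5}


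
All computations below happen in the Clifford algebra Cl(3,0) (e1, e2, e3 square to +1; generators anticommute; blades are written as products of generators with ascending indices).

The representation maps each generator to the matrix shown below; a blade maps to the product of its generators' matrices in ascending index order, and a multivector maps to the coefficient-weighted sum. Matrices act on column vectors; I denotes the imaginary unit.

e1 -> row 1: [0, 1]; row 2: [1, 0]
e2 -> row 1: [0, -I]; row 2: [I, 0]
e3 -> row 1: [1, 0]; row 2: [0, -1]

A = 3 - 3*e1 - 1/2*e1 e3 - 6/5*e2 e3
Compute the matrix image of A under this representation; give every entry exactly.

Bivector images (products of the table entries): rho(e1 e3) = rho(e1)rho(e3) = row 1: [0, -1]; row 2: [1, 0]; rho(e2 e3) = rho(e2)rho(e3) = row 1: [0, I]; row 2: [I, 0].
M = (3)*1 + (-3)*rho(e1) + (-1/2)*rho(e1 e3) + (-6/5)*rho(e2 e3), summed entrywise (1 is the identity matrix):
Answer: row 1: [3, -5/2 - 6*I/5]; row 2: [-7/2 - 6*I/5, 3]


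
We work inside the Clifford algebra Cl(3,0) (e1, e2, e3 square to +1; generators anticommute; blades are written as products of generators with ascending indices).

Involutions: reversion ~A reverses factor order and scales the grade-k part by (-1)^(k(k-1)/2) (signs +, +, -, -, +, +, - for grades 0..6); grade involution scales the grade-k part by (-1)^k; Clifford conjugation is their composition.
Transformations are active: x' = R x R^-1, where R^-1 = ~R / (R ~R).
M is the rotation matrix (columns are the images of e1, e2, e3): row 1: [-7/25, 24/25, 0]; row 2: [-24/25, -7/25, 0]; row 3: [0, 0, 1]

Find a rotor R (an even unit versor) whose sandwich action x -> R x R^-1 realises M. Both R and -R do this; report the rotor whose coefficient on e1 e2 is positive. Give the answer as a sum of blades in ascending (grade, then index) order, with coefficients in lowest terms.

Method: write R = a + b12*e1 e2 + b13*e1 e3 + b23*e2 e3 with a^2 + b12^2 + b13^2 + b23^2 = 1 (so R^-1 = ~R). Expanding the columns R e_j ~R gives tr M = 4a^2 - 1 and, from the antisymmetric part, M21 - M12 = -4a*b12, M13 - M31 = 4a*b13, M32 - M23 = -4a*b23.
Here tr M = 11/25, so a^2 = (1 + tr M)/4 = 9/25 and a = ±3/5. Taking a = 3/5: M21 - M12 = -48/25, M13 - M31 = 0, M32 - M23 = 0, giving b12 = 4/5, b13 = 0, b23 = 0, i.e. R = 3/5 + 4/5*e1 e2.
Its e1 e2 coefficient is already positive.
Answer: 3/5 + 4/5*e1 e2. Why the constraint matters: R and -R act identically through the sandwich — M has trace 11/25 either way — so only the sign condition on e1 e2 picks one of the two preimages.


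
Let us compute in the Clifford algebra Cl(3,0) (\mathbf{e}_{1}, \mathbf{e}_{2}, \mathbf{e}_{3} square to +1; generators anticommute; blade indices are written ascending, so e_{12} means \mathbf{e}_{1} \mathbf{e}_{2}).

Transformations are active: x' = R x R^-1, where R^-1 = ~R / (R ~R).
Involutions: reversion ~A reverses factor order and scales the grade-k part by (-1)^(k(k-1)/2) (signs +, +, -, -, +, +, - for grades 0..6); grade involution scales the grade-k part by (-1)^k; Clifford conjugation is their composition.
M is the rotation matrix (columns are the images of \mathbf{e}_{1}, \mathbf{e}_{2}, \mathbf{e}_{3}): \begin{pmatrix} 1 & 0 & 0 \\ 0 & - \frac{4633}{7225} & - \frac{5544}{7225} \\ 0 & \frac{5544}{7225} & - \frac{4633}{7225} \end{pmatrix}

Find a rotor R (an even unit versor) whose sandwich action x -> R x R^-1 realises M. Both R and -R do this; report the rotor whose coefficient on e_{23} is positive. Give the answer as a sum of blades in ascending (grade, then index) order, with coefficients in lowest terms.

Method: write R = a + b12*e_{12} + b13*e_{13} + b23*e_{23} with a^2 + b12^2 + b13^2 + b23^2 = 1 (so R^-1 = ~R). Expanding the columns R e_j ~R gives tr M = 4a^2 - 1 and, from the antisymmetric part, M21 - M12 = -4a*b12, M13 - M31 = 4a*b13, M32 - M23 = -4a*b23.
Here tr M = -\frac{2041}{7225}, so a^2 = (1 + tr M)/4 = \frac{1296}{7225} and a = ±\frac{36}{85}. Taking a = \frac{36}{85}: M21 - M12 = 0, M13 - M31 = 0, M32 - M23 = \frac{11088}{7225}, giving b12 = 0, b13 = 0, b23 = -\frac{77}{85}, i.e. R = \frac{36}{85} - \frac{77}{85} e_{23}.
Its e_{23} coefficient is negative, so report the other preimage -R.
Answer: -\frac{36}{85} + \frac{77}{85} e_{23}. Key observation: the double cover Spin(3) -> SO(3) sends R and -R to the same matrix (trace -\frac{2041}{7225} here), so the stated sign of the e_{23} coefficient is what selects one sheet.


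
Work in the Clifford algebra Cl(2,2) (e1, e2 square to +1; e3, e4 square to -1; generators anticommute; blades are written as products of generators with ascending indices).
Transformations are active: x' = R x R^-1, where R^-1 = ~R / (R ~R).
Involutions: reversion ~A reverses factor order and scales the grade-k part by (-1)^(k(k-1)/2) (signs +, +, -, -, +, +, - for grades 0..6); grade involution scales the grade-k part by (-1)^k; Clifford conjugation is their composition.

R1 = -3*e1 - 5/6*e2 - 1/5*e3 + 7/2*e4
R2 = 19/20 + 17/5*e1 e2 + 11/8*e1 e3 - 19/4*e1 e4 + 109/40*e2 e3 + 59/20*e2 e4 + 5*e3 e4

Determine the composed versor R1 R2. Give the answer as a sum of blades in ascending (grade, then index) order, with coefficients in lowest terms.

Distribute over the terms of R1 (each basis-blade product reordered to ascending indices, repeated generators contracted through their squares):
(-3*e1) R2 = -57/20*e1 - 51/5*e2 - 33/8*e3 + 57/4*e4 - 327/40*e1 e2 e3 - 177/20*e1 e2 e4 - 15*e1 e3 e4
(-5/6*e2) R2 = 17/6*e1 - 19/24*e2 - 109/48*e3 - 59/24*e4 + 55/48*e1 e2 e3 - 95/24*e1 e2 e4 - 25/6*e2 e3 e4
(-1/5*e3) R2 = -11/40*e1 - 109/200*e2 - 19/100*e3 + e4 - 17/25*e1 e2 e3 - 19/20*e1 e3 e4 + 59/100*e2 e3 e4
(7/2*e4) R2 = -133/8*e1 + 413/40*e2 + 35/2*e3 + 133/40*e4 + 119/10*e1 e2 e4 + 77/16*e1 e3 e4 + 763/80*e2 e3 e4
Summing the partial products and collecting blades:
Answer: -203/12*e1 - 727/600*e2 + 13097/1200*e3 + 967/60*e4 - 9251/1200*e1 e2 e3 - 109/120*e1 e2 e4 - 891/80*e1 e3 e4 + 7153/1200*e2 e3 e4


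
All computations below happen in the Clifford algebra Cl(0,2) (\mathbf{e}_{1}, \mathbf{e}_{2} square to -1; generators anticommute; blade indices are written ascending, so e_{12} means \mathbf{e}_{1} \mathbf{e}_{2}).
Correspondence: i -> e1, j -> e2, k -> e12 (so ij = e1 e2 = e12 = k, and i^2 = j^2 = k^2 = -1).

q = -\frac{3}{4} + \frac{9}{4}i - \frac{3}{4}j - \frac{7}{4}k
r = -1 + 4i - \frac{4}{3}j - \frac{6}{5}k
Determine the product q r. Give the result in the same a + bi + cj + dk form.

In blades: q = -\frac{3}{4} + \frac{9}{4} e_{1} - \frac{3}{4} e_{2} - \frac{7}{4} e_{12}, r = -1 + 4 e_{1} - \frac{4}{3} e_{2} - \frac{6}{5} e_{12}.
Distribute q over r term by term (generator squares from the signature, products reordered to ascending indices): (-\frac{3}{4})*r = \frac{3}{4} - 3 e_{1} + e_{2} + \frac{9}{10} e_{12}; (\frac{9}{4} e_{1})*r = -9 - \frac{9}{4} e_{1} + \frac{27}{10} e_{2} - 3 e_{12}; (-\frac{3}{4} e_{2})*r = -1 + \frac{9}{10} e_{1} + \frac{3}{4} e_{2} + 3 e_{12}; (-\frac{7}{4} e_{12})*r = -\frac{21}{10} - \frac{7}{3} e_{1} - 7 e_{2} + \frac{7}{4} e_{12}.
Sum: -\frac{227}{20} - \frac{401}{60} e_{1} - \frac{51}{20} e_{2} + \frac{53}{20} e_{12}; translating back through the correspondence:
Answer: -\frac{227}{20} - \frac{401}{60}i - \frac{51}{20}j + \frac{53}{20}k


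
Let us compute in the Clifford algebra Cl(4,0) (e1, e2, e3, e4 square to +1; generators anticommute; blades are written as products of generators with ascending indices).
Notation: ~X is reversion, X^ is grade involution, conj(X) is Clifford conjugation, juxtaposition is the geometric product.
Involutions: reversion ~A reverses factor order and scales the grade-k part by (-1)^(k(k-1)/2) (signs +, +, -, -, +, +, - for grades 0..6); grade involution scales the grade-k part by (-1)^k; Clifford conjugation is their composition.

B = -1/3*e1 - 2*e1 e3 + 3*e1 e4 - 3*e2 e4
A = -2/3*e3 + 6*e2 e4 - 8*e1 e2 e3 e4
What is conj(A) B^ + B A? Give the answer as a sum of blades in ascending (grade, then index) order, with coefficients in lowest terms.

first term: -18 + 4/3*e1 - 18*e1 e2 + 214/9*e1 e3 + 24*e2 e3 + 16*e2 e4 - 2*e1 e2 e4 - 2*e1 e3 e4 + 14/3*e2 e3 e4 - 12*e1 e2 e3 e4
second term: 18 + 4/3*e1 - 18*e1 e2 + 218/9*e1 e3 + 24*e2 e3 + 16*e2 e4 - 2*e1 e2 e4 + 2*e1 e3 e4 + 2/3*e2 e3 e4 + 12*e1 e2 e3 e4
Answer: 8/3*e1 - 36*e1 e2 + 48*e1 e3 + 48*e2 e3 + 32*e2 e4 - 4*e1 e2 e4 + 16/3*e2 e3 e4


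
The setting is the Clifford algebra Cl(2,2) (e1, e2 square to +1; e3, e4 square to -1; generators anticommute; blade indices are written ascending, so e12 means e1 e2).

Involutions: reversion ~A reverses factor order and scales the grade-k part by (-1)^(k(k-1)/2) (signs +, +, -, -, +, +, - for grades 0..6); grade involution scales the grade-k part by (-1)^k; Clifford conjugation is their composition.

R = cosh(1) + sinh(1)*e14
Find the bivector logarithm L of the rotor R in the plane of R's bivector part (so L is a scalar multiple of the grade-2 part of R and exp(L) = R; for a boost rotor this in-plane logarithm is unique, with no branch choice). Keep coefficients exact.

The scalar part of R is cosh(1), giving the rapidity magnitude (cosh is even); the bivector part supplies orientation, its quotient by sinh of the rapidity is the plane, and L = rapidity * plane — unique in that plane, since flipping both signs leaves L unchanged.
Concretely: cosh(rapidity) = cosh(1) gives rapidity = ±1, and since rapidity/sinh(rapidity) is even the sign is immaterial: L = (rapidity/sinh(rapidity)) * <R>_2 = (1/sinh(1)) * <R>_2.
Answer: e14


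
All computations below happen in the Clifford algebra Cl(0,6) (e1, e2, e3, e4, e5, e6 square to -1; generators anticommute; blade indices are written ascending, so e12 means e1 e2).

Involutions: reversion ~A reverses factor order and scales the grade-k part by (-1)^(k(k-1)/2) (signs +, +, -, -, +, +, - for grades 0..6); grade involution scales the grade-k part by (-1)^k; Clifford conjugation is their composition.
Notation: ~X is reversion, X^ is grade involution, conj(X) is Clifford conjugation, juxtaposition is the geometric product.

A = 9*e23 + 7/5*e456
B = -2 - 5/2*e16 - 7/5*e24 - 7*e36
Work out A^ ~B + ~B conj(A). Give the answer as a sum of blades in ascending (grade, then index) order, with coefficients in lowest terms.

first term: -18*e23 - 63*e26 + 63/5*e34 - 7/2*e145 - 49/25*e256 - 49/5*e345 + 14/5*e456 + 45/2*e1236
second term: 18*e23 - 63*e26 + 63/5*e34 - 7/2*e145 - 49/25*e256 - 49/5*e345 - 14/5*e456 - 45/2*e1236
Answer: -126*e26 + 126/5*e34 - 7*e145 - 98/25*e256 - 98/5*e345


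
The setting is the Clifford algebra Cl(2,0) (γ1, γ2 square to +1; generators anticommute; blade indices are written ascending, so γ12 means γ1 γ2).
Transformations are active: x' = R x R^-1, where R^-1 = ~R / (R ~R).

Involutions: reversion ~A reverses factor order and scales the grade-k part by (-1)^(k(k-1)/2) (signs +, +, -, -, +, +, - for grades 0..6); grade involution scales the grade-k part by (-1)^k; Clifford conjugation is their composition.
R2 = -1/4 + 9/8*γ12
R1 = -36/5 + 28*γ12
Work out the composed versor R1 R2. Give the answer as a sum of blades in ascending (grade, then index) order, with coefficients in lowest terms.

Distribute over the terms of R1 (each basis-blade product reordered to ascending indices, repeated generators contracted through their squares):
(-36/5) R2 = 9/5 - 81/10*γ12
(28*γ12) R2 = -63/2 - 7*γ12
Summing the partial products and collecting blades:
Answer: -297/10 - 151/10*γ12


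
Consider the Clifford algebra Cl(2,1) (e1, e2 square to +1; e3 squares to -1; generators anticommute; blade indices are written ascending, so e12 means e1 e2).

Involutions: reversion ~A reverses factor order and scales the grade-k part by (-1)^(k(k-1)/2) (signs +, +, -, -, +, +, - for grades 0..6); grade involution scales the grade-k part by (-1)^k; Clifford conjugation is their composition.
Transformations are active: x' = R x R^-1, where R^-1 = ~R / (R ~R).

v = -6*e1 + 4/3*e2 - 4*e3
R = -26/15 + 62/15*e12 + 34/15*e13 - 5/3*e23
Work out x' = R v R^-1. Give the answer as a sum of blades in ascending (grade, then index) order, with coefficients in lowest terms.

~R = -26/15 - 62/15*e12 - 34/15*e13 + 5/3*e23, and R ~R = 913/75, so R^-1 = ~R / (913/75).
R v = 1124/45*e1 + 712/45*e2 + 1024/45*e3 - 86/9*e123
Answer: -2786/747*e1 - 780/83*e2 - 6700/747*e3


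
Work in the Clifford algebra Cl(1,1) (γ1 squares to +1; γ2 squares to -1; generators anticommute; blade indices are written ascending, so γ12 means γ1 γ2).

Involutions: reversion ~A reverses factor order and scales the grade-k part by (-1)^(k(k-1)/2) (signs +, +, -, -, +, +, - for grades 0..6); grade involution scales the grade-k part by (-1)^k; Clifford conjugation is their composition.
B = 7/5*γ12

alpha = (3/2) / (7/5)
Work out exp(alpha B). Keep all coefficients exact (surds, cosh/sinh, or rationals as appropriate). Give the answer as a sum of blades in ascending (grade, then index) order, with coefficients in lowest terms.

B^2 = (7/5)^2*(γ12)^2 = 49/25*(+1) = 49/25 (a basis 2-blade squares to minus the product of its generators' squares).
B^2 = 49/25 — since the square is positive, the closed form is hyperbolic: l = 7/5, alpha*l = 3/2, so exp(alpha B) = cosh(3/2) + (sinh(3/2)/(7/5))*B = cosh(3/2) + (5*sinh(3/2)/7)*B.
Answer: cosh(3/2) + sinh(3/2)*γ12


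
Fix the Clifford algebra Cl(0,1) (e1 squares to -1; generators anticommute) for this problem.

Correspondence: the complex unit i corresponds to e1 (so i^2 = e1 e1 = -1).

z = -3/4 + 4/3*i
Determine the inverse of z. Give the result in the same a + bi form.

In blades: z = -3/4 + 4/3*e1.
With qbar = -3/4 - 4/3*e1 (scalar fixed, mapped units negated), z qbar = 337/144 (the sum of squared coefficients), so z^-1 = qbar / (337/144) = -108/337 - 192/337*e1; translating back:
Answer: -108/337 - 192/337*i


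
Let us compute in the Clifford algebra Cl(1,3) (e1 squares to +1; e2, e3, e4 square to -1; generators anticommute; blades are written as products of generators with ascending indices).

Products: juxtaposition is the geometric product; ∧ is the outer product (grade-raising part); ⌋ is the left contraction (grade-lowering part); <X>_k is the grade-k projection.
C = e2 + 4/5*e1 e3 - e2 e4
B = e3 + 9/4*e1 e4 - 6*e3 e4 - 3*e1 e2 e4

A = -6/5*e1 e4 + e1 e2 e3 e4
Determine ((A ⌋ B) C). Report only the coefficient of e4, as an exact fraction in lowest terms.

step 1: -27/10 - 18/5*e2
step 2: 18/5 - 27/10*e2 - 18/5*e4 - 54/25*e1 e3 + 27/10*e2 e4 + 72/25*e1 e2 e3
Answer: -18/5


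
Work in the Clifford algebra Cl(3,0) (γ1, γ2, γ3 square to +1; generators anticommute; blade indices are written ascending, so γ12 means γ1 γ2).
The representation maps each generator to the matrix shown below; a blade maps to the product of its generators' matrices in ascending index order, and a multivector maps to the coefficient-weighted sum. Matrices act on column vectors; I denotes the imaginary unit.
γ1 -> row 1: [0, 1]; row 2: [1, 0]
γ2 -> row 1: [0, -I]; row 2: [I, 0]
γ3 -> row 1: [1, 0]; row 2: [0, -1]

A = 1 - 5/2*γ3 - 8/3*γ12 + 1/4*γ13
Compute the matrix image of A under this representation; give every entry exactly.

Bivector images (products of the table entries): rho(γ12) = rho(γ1)rho(γ2) = row 1: [I, 0]; row 2: [0, -I]; rho(γ13) = rho(γ1)rho(γ3) = row 1: [0, -1]; row 2: [1, 0].
M = (1)*1 + (-5/2)*rho(γ3) + (-8/3)*rho(γ12) + (1/4)*rho(γ13), summed entrywise (1 is the identity matrix):
Answer: row 1: [-3/2 - 8*I/3, -1/4]; row 2: [1/4, 7/2 + 8*I/3]


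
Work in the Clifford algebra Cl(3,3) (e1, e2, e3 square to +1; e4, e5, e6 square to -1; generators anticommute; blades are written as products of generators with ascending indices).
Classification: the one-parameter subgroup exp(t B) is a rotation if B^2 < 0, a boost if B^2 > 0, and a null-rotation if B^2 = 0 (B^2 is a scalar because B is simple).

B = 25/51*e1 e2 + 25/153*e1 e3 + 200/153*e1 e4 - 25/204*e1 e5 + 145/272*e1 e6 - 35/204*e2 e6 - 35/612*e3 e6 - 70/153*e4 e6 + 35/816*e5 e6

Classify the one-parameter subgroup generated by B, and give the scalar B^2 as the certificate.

B^2 term by term: the squares give (25/51)^2*(e1 e2)^2 + (25/153)^2*(e1 e3)^2 + (200/153)^2*(e1 e4)^2 + (-25/204)^2*(e1 e5)^2 + (145/272)^2*(e1 e6)^2 + (-35/204)^2*(e2 e6)^2 + (-35/612)^2*(e3 e6)^2 + (-70/153)^2*(e4 e6)^2 + (35/816)^2*(e5 e6)^2 = 625/2601*(-1) + 625/23409*(-1) + 40000/23409*(+1) + 625/41616*(+1) + 21025/73984*(+1) + 1225/41616*(+1) + 1225/374544*(+1) + 4900/23409*(-1) + 1225/665856*(-1) = 25/16 (each basis 2-blade squares to minus the product of its generators' squares); cross terms between blades sharing an index anticommute and cancel; the commuting (index-disjoint) pairs give grade-4 terms 2*c*c'*(blade product), which cancel blade by blade — e1 e2 e3 e6: -875/15606 + 875/15606 = 0; e1 e2 e4 e6: -3500/7803 + 3500/7803 = 0; e1 e2 e5 e6: 875/20808 - 875/20808 = 0; e1 e3 e4 e6: -3500/23409 + 3500/23409 = 0; e1 e3 e5 e6: 875/62424 - 875/62424 = 0; e1 e4 e5 e6: 875/7803 - 875/7803 = 0 — confirming B is simple. So B^2 = 25/16.
Answer: boost, certificate B^2 = 25/16. The invariant at work: B^2 = 25/16 is unchanged by conjugation, hence its sign classifies the subgroup whatever basis B is written in.


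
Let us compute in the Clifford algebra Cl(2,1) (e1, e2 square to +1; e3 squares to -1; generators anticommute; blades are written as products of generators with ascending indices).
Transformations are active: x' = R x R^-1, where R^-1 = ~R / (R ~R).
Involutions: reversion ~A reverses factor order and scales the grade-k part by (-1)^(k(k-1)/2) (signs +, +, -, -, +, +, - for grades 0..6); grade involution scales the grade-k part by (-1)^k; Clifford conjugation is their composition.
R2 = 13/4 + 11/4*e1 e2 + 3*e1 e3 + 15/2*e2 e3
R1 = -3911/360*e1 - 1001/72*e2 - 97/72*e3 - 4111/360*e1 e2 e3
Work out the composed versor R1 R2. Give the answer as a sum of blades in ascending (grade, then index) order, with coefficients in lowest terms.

Distribute over the terms of R1 (each basis-blade product reordered to ascending indices, repeated generators contracted through their squares):
(-3911/360*e1) R2 = -50843/1440*e1 - 43021/1440*e2 - 3911/120*e3 - 3911/48*e1 e2 e3
(-1001/72*e2) R2 = 11011/288*e1 - 13013/288*e2 - 5005/48*e3 + 1001/24*e1 e2 e3
(-97/72*e3) R2 = -97/24*e1 - 485/48*e2 - 1261/288*e3 - 1067/288*e1 e2 e3
(-4111/360*e1 e2 e3) R2 = -4111/48*e1 + 4111/120*e2 + 45221/1440*e3 - 53443/1440*e1 e2 e3
Summing the partial products and collecting blades:
Answer: -6941/80*e1 - 9163/180*e2 - 8787/80*e3 - 7253/90*e1 e2 e3


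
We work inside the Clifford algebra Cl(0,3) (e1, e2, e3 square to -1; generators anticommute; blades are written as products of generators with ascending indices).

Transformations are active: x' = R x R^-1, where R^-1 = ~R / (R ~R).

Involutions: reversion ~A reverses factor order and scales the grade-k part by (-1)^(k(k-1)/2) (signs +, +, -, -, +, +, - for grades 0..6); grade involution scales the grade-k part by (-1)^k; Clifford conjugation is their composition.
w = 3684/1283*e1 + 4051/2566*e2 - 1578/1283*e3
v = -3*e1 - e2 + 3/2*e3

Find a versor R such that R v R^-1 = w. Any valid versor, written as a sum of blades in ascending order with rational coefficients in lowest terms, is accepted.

Why this works: both vectors square to -49/4, so q(v) = q(w) and R = v + w = -165/1283*e1 + 1485/2566*e2 + 693/2566*e3 carries v to w — its own direction survives, the complement (v - w)/2 flips.
Answer: -165/1283*e1 + 1485/2566*e2 + 693/2566*e3


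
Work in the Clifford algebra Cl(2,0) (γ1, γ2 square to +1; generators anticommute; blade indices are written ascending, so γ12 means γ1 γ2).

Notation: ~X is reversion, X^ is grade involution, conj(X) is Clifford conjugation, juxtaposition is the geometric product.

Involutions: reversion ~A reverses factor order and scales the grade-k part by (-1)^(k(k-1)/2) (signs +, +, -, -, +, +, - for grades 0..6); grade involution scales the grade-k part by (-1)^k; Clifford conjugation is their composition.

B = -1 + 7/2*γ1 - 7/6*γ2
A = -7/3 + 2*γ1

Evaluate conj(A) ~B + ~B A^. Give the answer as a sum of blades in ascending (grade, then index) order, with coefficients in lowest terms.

first term: -14/3 - 37/6*γ1 + 49/18*γ2 + 7/3*γ12
second term: -14/3 - 37/6*γ1 + 49/18*γ2 - 7/3*γ12
Answer: -28/3 - 37/3*γ1 + 49/9*γ2


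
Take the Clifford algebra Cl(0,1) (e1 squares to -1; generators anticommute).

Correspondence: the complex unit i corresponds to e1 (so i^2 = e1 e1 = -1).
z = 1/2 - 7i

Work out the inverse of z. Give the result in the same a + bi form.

In blades: z = 1/2 - 7*e1.
With qbar = 1/2 + 7*e1 (scalar fixed, mapped units negated), z qbar = 197/4 (the sum of squared coefficients), so z^-1 = qbar / (197/4) = 2/197 + 28/197*e1; translating back:
Answer: 2/197 + 28/197*i


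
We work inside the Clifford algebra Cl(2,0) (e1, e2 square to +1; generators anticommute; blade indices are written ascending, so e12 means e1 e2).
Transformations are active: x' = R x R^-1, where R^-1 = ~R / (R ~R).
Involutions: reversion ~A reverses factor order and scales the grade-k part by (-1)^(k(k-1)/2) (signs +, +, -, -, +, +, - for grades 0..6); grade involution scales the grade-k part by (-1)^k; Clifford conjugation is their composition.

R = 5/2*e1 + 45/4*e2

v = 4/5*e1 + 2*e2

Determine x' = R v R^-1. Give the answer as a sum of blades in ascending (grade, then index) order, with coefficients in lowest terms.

~R = 5/2*e1 + 45/4*e2, and R ~R = 2125/16, so R^-1 = ~R / (2125/16).
R v = 49/2 - 4*e12
Answer: 52/425*e1 + 914/425*e2


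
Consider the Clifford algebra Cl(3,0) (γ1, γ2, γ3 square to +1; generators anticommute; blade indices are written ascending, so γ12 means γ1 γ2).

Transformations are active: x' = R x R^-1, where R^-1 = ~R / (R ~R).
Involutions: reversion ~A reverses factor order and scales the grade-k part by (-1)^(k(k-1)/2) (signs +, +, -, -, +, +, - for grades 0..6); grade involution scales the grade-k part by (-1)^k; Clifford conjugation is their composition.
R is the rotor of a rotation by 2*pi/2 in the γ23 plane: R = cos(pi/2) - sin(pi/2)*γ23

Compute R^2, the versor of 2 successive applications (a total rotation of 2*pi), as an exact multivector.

The rotor phase is half the rotation angle and phases add under composition, so 2 steps in the γ23 plane accumulate phase 2*(pi/2) = pi: R^2 = cos(pi) - sin(pi)*γ23.
cos(pi) = -1 and sin(pi) = 0, so R^2 = -1. The total rotation 2*pi is 1 full turn, so every vector returns to itself, yet the rotor is -1, on the OTHER sheet of the double cover (an odd number of 2*pi turns).
Answer: -1


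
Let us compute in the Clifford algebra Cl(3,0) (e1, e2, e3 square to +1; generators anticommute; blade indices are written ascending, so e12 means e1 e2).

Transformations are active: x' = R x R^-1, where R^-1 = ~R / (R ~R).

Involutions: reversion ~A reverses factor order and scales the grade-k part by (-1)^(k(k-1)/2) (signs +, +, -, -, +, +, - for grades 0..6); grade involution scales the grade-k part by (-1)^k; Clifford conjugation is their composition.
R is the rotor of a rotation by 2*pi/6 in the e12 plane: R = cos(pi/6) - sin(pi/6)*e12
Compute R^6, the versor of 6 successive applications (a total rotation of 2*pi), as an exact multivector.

The rotor phase is half the rotation angle and phases add under composition, so 6 steps in the e12 plane accumulate phase 6*(pi/6) = pi: R^6 = cos(pi) - sin(pi)*e12.
cos(pi) = -1 and sin(pi) = 0, so R^6 = -1. The total rotation 2*pi is 1 full turn, so every vector returns to itself, yet the rotor is -1, on the OTHER sheet of the double cover (an odd number of 2*pi turns).
Answer: -1


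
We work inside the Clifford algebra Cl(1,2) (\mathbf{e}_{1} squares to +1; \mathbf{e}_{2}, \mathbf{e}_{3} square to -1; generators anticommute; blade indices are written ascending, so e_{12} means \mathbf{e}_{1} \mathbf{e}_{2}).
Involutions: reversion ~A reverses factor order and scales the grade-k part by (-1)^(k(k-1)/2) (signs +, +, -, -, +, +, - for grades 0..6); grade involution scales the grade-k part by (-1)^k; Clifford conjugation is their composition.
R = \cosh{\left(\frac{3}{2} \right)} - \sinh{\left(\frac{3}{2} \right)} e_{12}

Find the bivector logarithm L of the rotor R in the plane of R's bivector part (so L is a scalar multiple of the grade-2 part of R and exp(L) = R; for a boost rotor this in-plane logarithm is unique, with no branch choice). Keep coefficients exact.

The scalar part of R is \cosh{\left(\frac{3}{2} \right)}, which determines |rapidity| via cosh; the sign lives in the bivector part, and pairing them (bivector part over sinh of the rapidity = the plane) gives the unique in-plane L = rapidity * plane.
Concretely: cosh(rapidity) = \cosh{\left(\frac{3}{2} \right)} gives rapidity = ±\frac{3}{2}, and since rapidity/sinh(rapidity) is even the sign is immaterial: L = (rapidity/sinh(rapidity)) * <R>_2 = (\frac{3}{2 \sinh{\left(\frac{3}{2} \right)}}) * <R>_2.
Answer: - \frac{3}{2} e_{12}


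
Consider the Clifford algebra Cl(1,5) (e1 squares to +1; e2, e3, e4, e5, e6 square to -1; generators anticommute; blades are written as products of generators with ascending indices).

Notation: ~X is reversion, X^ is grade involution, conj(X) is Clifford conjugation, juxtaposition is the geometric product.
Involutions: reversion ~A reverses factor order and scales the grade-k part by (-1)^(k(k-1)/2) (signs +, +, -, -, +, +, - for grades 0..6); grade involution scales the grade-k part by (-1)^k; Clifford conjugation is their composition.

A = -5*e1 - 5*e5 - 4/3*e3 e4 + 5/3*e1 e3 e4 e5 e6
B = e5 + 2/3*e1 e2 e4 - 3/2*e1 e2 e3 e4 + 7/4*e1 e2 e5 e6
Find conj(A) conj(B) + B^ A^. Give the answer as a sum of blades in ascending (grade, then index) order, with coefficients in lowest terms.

first term: 5 + 2*e1 e2 - 5*e1 e5 + 10/3*e2 e4 - 8/9*e1 e2 e3 - 35/4*e1 e2 e6 - 55/12*e2 e3 e4 + 25/4*e2 e5 e6 - 4/3*e3 e4 e5 - 10/3*e1 e2 e4 e5 + 5/3*e1 e3 e4 e6 + 10/9*e2 e3 e5 e6 - 15/2*e1 e2 e3 e4 e5 + 7/3*e1 e2 e3 e4 e5 e6
second term: 5 - 2*e1 e2 + 5*e1 e5 - 10/3*e2 e4 + 8/9*e1 e2 e3 + 35/4*e1 e2 e6 + 55/12*e2 e3 e4 - 25/4*e2 e5 e6 + 4/3*e3 e4 e5 - 10/3*e1 e2 e4 e5 + 5/3*e1 e3 e4 e6 + 10/9*e2 e3 e5 e6 - 15/2*e1 e2 e3 e4 e5 - 7/3*e1 e2 e3 e4 e5 e6
Answer: 10 - 20/3*e1 e2 e4 e5 + 10/3*e1 e3 e4 e6 + 20/9*e2 e3 e5 e6 - 15*e1 e2 e3 e4 e5


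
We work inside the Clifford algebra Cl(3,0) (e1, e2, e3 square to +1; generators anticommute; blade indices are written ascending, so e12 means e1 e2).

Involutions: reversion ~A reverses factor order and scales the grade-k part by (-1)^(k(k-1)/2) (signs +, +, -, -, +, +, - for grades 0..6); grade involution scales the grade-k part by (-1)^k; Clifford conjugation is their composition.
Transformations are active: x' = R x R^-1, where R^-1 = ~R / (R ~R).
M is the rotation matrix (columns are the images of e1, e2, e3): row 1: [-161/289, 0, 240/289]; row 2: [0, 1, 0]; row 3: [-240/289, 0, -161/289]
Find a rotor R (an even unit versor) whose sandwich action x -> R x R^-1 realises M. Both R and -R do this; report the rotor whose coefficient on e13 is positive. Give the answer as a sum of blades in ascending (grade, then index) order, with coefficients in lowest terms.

Method: write R = a + b12*e12 + b13*e13 + b23*e23 with a^2 + b12^2 + b13^2 + b23^2 = 1 (so R^-1 = ~R). Expanding the columns R e_j ~R gives tr M = 4a^2 - 1 and, from the antisymmetric part, M21 - M12 = -4a*b12, M13 - M31 = 4a*b13, M32 - M23 = -4a*b23.
Here tr M = -33/289, so a^2 = (1 + tr M)/4 = 64/289 and a = ±8/17. Taking a = 8/17: M21 - M12 = 0, M13 - M31 = 480/289, M32 - M23 = 0, giving b12 = 0, b13 = 15/17, b23 = 0, i.e. R = 8/17 + 15/17*e13.
Its e13 coefficient is already positive.
Answer: 8/17 + 15/17*e13. Uniqueness: Spin(3) -> SO(3) maps R and -R to the same rotation of trace -33/289; fixing the sign of the e13 coefficient removes the ambiguity.


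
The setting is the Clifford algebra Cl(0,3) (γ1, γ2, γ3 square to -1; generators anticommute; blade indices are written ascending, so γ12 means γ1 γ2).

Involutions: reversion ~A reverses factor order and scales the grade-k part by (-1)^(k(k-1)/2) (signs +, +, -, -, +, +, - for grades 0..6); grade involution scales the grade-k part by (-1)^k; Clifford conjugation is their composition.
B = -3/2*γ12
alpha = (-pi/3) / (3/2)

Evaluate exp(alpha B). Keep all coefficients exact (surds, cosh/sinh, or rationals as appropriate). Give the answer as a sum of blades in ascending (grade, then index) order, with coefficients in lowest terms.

B^2 = (-3/2)^2*(γ12)^2 = 9/4*(-1) = -9/4 (a basis 2-blade squares to minus the product of its generators' squares).
B^2 = -9/4 — the negative square puts this in the circular regime; l = 3/2, alpha*l = -pi/3, so exp(alpha B) = cos(-pi/3) + (sin(-pi/3)/(3/2))*B = 1/2 + (-sqrt(3)/3)*B.
Answer: 1/2 + sqrt(3)/2*γ12


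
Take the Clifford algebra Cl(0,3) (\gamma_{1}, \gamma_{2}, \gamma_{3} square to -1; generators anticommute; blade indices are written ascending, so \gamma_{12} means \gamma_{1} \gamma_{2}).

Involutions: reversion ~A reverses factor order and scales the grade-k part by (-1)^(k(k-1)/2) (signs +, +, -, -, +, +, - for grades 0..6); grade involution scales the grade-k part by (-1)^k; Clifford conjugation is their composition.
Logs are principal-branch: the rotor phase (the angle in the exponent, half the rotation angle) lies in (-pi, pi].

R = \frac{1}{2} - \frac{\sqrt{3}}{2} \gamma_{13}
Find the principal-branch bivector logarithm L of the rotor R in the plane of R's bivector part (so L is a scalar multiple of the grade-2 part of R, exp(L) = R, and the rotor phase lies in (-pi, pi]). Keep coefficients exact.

The scalar part of R is \frac{1}{2}, so the principal-branch rotor phase is pinned; divide the bivector part by its sine to get the unit plane — L is the phase times that plane.
Concretely: cos(phase) = \frac{1}{2} gives phase = ±\frac{\pi}{3}, and since phase/sin(phase) is even the sign is immaterial: L = (phase/sin(phase)) * <R>_2 = (\frac{2 \sqrt{3} \pi}{9}) * <R>_2.
Answer: - \frac{\pi}{3} \gamma_{13}


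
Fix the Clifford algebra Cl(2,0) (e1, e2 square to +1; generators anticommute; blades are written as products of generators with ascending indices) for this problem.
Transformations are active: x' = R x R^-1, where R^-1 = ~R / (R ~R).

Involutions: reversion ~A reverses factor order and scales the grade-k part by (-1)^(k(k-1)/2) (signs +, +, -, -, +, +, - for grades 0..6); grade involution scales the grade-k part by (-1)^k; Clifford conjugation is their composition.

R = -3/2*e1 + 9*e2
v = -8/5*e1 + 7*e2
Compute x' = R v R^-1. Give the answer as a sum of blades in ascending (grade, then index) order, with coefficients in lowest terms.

~R = -3/2*e1 + 9*e2, and R ~R = 333/4, so R^-1 = ~R / (333/4).
R v = 327/5 + 39/10*e1 e2
Answer: -28/37*e1 + 1321/185*e2
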